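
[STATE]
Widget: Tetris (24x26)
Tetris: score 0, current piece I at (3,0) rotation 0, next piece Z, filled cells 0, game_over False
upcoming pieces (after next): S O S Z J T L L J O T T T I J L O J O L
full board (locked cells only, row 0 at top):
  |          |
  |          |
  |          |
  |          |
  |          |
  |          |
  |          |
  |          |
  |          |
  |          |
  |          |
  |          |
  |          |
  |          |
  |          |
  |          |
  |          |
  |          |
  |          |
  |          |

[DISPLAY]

   ████   │Next:        
          │▓▓           
          │ ▓▓          
          │             
          │             
          │             
          │Score:       
          │0            
          │             
          │             
          │             
          │             
          │             
          │             
          │             
          │             
          │             
          │             
          │             
          │             
          │             
          │             
          │             
          │             
          │             
          │             


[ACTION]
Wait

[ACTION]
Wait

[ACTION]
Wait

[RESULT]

          │Next:        
          │▓▓           
          │ ▓▓          
   ████   │             
          │             
          │             
          │Score:       
          │0            
          │             
          │             
          │             
          │             
          │             
          │             
          │             
          │             
          │             
          │             
          │             
          │             
          │             
          │             
          │             
          │             
          │             
          │             


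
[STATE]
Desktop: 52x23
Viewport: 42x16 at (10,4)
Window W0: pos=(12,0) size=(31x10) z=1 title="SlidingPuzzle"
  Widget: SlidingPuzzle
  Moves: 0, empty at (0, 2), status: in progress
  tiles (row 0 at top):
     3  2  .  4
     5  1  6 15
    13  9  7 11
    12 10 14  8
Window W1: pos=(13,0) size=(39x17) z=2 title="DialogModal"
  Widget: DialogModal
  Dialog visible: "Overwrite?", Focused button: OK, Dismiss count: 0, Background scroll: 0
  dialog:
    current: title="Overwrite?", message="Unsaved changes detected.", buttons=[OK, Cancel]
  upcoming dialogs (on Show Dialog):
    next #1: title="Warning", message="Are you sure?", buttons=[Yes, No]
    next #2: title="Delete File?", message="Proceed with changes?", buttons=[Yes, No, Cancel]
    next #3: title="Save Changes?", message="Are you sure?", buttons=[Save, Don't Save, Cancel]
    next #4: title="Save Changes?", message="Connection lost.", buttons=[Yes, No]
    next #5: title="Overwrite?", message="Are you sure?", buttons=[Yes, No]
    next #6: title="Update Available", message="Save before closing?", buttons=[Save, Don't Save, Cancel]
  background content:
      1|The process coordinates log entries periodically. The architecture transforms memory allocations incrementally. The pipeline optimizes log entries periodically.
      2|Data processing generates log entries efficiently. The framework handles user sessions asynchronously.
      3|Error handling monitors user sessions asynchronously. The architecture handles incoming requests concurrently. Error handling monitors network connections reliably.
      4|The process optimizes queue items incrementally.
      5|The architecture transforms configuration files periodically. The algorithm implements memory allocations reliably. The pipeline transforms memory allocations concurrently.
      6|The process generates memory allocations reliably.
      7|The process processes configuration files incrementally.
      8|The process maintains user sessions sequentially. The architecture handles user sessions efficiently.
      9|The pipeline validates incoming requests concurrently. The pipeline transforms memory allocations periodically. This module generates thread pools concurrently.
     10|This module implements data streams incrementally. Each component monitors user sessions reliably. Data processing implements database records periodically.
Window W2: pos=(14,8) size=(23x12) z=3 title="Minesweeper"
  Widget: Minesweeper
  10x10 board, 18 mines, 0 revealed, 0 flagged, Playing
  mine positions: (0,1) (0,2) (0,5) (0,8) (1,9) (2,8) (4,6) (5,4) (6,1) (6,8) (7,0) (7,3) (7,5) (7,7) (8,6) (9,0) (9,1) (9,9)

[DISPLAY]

  ┃┃Data processing generates log entries┃
  ┃┃Error handling monitors user sessions┃
  ┃┃The process optimizes queue items inc┃
  ┃┃The ┌───────────────────────────┐gura┃
  ┃┃┏━━━━━━━━━━━━━━━━━━━━━┓?        │cati┃
  ┗┃┃ Minesweeper         ┃etected. │on f┃
   ┃┠─────────────────────┨l        │ns s┃
   ┃┃■■■■■■■■■■           ┃─────────┘eque┃
   ┃┃■■■■■■■■■■           ┃data streams i┃
   ┃┃■■■■■■■■■■           ┃              ┃
   ┃┃■■■■■■■■■■           ┃              ┃
   ┃┃■■■■■■■■■■           ┃              ┃
   ┗┃■■■■■■■■■■           ┃━━━━━━━━━━━━━━┛
    ┃■■■■■■■■■■           ┃               
    ┃■■■■■■■■■■           ┃               
    ┗━━━━━━━━━━━━━━━━━━━━━┛               


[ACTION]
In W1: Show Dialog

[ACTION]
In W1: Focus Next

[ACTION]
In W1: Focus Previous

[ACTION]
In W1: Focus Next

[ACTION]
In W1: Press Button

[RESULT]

  ┃┃Data processing generates log entries┃
  ┃┃Error handling monitors user sessions┃
  ┃┃The process optimizes queue items inc┃
  ┃┃The architecture transforms configura┃
  ┃┃┏━━━━━━━━━━━━━━━━━━━━━┓emory allocati┃
  ┗┃┃ Minesweeper         ┃onfiguration f┃
   ┃┠─────────────────────┨ser sessions s┃
   ┃┃■■■■■■■■■■           ┃incoming reque┃
   ┃┃■■■■■■■■■■           ┃data streams i┃
   ┃┃■■■■■■■■■■           ┃              ┃
   ┃┃■■■■■■■■■■           ┃              ┃
   ┃┃■■■■■■■■■■           ┃              ┃
   ┗┃■■■■■■■■■■           ┃━━━━━━━━━━━━━━┛
    ┃■■■■■■■■■■           ┃               
    ┃■■■■■■■■■■           ┃               
    ┗━━━━━━━━━━━━━━━━━━━━━┛               


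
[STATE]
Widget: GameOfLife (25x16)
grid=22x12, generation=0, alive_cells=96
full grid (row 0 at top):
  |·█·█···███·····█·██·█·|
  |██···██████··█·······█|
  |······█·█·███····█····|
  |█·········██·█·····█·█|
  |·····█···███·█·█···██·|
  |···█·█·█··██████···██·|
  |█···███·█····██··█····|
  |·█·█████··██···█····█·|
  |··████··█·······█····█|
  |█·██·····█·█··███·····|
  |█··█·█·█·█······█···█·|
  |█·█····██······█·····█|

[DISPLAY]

Gen: 0                   
·█·█···███·····█·██·█·   
██···██████··█·······█   
······█·█·███····█····   
█·········██·█·····█·█   
·····█···███·█·█···██·   
···█·█·█··██████···██·   
█···███·█····██··█····   
·█·█████··██···█····█·   
··████··█·······█····█   
█·██·····█·█··███·····   
█··█·█·█·█······█···█·   
█·█····██······█·····█   
                         
                         
                         


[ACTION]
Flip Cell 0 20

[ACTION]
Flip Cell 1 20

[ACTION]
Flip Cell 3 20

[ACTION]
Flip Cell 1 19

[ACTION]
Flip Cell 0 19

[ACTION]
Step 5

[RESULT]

Gen: 5                   
················█████·   
················██··█·   
············██·····█··   
···············████···   
·······███····██······   
·······███····██······   
·············███······   
·············██·······   
·····█················   
···██·██··············   
····█·█·███·····██····   
·····█···██···········   
                         
                         
                         


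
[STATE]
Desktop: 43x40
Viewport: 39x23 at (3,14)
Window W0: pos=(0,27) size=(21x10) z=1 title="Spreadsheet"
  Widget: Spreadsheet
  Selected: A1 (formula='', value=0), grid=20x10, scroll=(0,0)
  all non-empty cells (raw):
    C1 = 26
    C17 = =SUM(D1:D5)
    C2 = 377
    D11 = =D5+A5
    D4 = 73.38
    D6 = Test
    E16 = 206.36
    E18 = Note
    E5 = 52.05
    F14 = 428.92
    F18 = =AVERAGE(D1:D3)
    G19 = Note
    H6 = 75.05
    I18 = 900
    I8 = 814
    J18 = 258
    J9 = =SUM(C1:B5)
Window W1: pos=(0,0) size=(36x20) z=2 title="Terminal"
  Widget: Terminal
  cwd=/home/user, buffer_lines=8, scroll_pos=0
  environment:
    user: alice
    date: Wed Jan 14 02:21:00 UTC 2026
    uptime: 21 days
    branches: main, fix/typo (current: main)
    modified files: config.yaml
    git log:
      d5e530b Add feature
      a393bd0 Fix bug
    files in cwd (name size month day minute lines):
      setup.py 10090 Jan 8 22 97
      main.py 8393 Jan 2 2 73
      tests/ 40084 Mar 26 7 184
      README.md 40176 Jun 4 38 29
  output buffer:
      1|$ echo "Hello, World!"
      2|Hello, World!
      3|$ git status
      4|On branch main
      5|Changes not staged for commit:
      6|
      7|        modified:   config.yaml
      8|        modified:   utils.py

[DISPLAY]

                                ┃      
                                ┃      
                                ┃      
                                ┃      
                                ┃      
━━━━━━━━━━━━━━━━━━━━━━━━━━━━━━━━┛      
                                       
                                       
                                       
                                       
                                       
                                       
                                       
━━━━━━━━━━━━━━━━━┓                     
preadsheet       ┃                     
─────────────────┨                     
:                ┃                     
     A       B   ┃                     
-----------------┃                     
1      [0]       ┃                     
2        0       ┃                     
3        0       ┃                     
━━━━━━━━━━━━━━━━━┛                     


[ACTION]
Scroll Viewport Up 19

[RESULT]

━━━━━━━━━━━━━━━━━━━━━━━━━━━━━━━━┓      
erminal                         ┃      
────────────────────────────────┨      
echo "Hello, World!"            ┃      
llo, World!                     ┃      
git status                      ┃      
 branch main                    ┃      
anges not staged for commit:    ┃      
                                ┃      
      modified:   config.yaml   ┃      
      modified:   utils.py      ┃      
█                               ┃      
                                ┃      
                                ┃      
                                ┃      
                                ┃      
                                ┃      
                                ┃      
                                ┃      
━━━━━━━━━━━━━━━━━━━━━━━━━━━━━━━━┛      
                                       
                                       
                                       


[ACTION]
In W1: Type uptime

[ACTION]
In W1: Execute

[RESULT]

━━━━━━━━━━━━━━━━━━━━━━━━━━━━━━━━┓      
erminal                         ┃      
────────────────────────────────┨      
echo "Hello, World!"            ┃      
llo, World!                     ┃      
git status                      ┃      
 branch main                    ┃      
anges not staged for commit:    ┃      
                                ┃      
      modified:   config.yaml   ┃      
      modified:   utils.py      ┃      
uptime                          ┃      
0:00  up 21 days                ┃      
█                               ┃      
                                ┃      
                                ┃      
                                ┃      
                                ┃      
                                ┃      
━━━━━━━━━━━━━━━━━━━━━━━━━━━━━━━━┛      
                                       
                                       
                                       


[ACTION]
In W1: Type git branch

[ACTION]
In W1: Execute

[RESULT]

━━━━━━━━━━━━━━━━━━━━━━━━━━━━━━━━┓      
erminal                         ┃      
────────────────────────────────┨      
echo "Hello, World!"            ┃      
llo, World!                     ┃      
git status                      ┃      
 branch main                    ┃      
anges not staged for commit:    ┃      
                                ┃      
      modified:   config.yaml   ┃      
      modified:   utils.py      ┃      
uptime                          ┃      
0:00  up 21 days                ┃      
git branch                      ┃      
main                            ┃      
fix/typo                        ┃      
█                               ┃      
                                ┃      
                                ┃      
━━━━━━━━━━━━━━━━━━━━━━━━━━━━━━━━┛      
                                       
                                       
                                       


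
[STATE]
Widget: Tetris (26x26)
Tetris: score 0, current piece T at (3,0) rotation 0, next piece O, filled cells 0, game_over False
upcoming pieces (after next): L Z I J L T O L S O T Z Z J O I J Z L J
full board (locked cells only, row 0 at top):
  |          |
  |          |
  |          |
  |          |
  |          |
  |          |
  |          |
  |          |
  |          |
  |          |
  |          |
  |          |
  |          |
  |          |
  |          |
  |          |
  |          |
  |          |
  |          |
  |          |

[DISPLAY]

    ▒     │Next:          
   ▒▒▒    │▓▓             
          │▓▓             
          │               
          │               
          │               
          │Score:         
          │0              
          │               
          │               
          │               
          │               
          │               
          │               
          │               
          │               
          │               
          │               
          │               
          │               
          │               
          │               
          │               
          │               
          │               
          │               


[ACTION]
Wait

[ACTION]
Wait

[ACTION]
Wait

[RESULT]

          │Next:          
          │▓▓             
          │▓▓             
    ▒     │               
   ▒▒▒    │               
          │               
          │Score:         
          │0              
          │               
          │               
          │               
          │               
          │               
          │               
          │               
          │               
          │               
          │               
          │               
          │               
          │               
          │               
          │               
          │               
          │               
          │               


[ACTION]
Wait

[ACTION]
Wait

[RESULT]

          │Next:          
          │▓▓             
          │▓▓             
          │               
          │               
    ▒     │               
   ▒▒▒    │Score:         
          │0              
          │               
          │               
          │               
          │               
          │               
          │               
          │               
          │               
          │               
          │               
          │               
          │               
          │               
          │               
          │               
          │               
          │               
          │               


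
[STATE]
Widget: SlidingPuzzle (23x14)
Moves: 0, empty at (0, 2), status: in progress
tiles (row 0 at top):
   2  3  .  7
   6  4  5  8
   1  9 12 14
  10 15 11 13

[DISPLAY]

┌────┬────┬────┬────┐  
│  2 │  3 │    │  7 │  
├────┼────┼────┼────┤  
│  6 │  4 │  5 │  8 │  
├────┼────┼────┼────┤  
│  1 │  9 │ 12 │ 14 │  
├────┼────┼────┼────┤  
│ 10 │ 15 │ 11 │ 13 │  
└────┴────┴────┴────┘  
Moves: 0               
                       
                       
                       
                       


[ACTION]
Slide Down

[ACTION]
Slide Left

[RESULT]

┌────┬────┬────┬────┐  
│  2 │  3 │  7 │    │  
├────┼────┼────┼────┤  
│  6 │  4 │  5 │  8 │  
├────┼────┼────┼────┤  
│  1 │  9 │ 12 │ 14 │  
├────┼────┼────┼────┤  
│ 10 │ 15 │ 11 │ 13 │  
└────┴────┴────┴────┘  
Moves: 1               
                       
                       
                       
                       


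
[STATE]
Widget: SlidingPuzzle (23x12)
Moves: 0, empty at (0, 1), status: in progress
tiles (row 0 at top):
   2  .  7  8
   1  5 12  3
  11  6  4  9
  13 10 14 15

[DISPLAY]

┌────┬────┬────┬────┐  
│  2 │    │  7 │  8 │  
├────┼────┼────┼────┤  
│  1 │  5 │ 12 │  3 │  
├────┼────┼────┼────┤  
│ 11 │  6 │  4 │  9 │  
├────┼────┼────┼────┤  
│ 13 │ 10 │ 14 │ 15 │  
└────┴────┴────┴────┘  
Moves: 0               
                       
                       


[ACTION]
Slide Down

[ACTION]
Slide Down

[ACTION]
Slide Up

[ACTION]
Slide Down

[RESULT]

┌────┬────┬────┬────┐  
│  2 │    │  7 │  8 │  
├────┼────┼────┼────┤  
│  1 │  5 │ 12 │  3 │  
├────┼────┼────┼────┤  
│ 11 │  6 │  4 │  9 │  
├────┼────┼────┼────┤  
│ 13 │ 10 │ 14 │ 15 │  
└────┴────┴────┴────┘  
Moves: 2               
                       
                       


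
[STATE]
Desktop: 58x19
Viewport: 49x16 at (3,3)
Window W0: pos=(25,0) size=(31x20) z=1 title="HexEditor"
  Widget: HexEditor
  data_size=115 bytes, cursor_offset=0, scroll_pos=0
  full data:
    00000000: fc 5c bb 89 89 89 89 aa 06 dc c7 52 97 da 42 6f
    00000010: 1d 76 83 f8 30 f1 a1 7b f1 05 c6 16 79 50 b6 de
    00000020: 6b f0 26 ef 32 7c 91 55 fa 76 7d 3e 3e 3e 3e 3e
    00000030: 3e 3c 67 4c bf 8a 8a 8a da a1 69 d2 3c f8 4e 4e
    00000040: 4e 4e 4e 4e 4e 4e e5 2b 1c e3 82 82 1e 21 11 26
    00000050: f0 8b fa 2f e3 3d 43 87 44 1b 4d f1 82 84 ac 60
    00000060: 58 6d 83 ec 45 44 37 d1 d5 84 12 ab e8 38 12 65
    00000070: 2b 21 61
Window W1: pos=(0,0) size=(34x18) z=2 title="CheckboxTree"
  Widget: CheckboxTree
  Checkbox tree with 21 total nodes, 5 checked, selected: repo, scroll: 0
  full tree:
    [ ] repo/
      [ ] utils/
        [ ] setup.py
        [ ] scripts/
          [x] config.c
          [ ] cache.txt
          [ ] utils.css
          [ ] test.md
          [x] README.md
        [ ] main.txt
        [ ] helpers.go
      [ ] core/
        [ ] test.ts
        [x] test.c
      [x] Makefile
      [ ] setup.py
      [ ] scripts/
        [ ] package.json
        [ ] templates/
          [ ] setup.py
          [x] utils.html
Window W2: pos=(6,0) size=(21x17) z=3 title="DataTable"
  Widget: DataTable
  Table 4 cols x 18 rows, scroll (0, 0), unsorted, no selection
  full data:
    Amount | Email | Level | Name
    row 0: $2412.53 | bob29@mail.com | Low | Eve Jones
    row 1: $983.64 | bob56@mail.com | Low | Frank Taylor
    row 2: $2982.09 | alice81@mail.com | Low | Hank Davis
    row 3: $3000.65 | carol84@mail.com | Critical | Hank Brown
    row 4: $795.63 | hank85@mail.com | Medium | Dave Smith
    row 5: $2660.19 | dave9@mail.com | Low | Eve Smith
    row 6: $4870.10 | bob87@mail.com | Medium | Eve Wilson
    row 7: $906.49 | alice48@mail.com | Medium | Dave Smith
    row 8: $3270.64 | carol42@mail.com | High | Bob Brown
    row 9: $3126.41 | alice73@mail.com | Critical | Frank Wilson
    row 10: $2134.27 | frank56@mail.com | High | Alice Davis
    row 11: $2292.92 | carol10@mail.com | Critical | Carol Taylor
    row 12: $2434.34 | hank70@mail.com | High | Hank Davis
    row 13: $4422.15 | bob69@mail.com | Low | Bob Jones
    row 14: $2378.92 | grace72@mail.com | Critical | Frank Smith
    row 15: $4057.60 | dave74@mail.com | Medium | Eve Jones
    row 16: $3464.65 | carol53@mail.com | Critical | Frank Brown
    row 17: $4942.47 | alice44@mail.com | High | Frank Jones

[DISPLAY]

-] ┃Amount  │Email     ┃      ┃  FC 5c bb 89 89 8
 [-┃────────┼──────────┃      ┃  1d 76 83 f8 30 f
   ┃$2412.53│bob29@mail┃      ┃  6b f0 26 ef 32 7
   ┃$983.64 │bob56@mail┃      ┃  3e 3c 67 4c bf 8
   ┃$2982.09│alice81@ma┃      ┃  4e 4e 4e 4e 4e 4
   ┃$3000.65│carol84@ma┃      ┃  f0 8b fa 2f e3 3
   ┃$795.63 │hank85@mai┃      ┃  58 6d 83 ec 45 4
   ┃$2660.19│dave9@mail┃      ┃  2b 21 61        
   ┃$4870.10│bob87@mail┃      ┃                  
   ┃$906.49 │alice48@ma┃      ┃                  
   ┃$3270.64│carol42@ma┃      ┃                  
 [-┃$3126.41│alice73@ma┃      ┃                  
   ┃$2134.27│frank56@ma┃      ┃                  
   ┗━━━━━━━━━━━━━━━━━━━┛      ┃                  
━━━━━━━━━━━━━━━━━━━━━━━━━━━━━━┛                  
                      ┃                          


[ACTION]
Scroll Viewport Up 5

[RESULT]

━━━┏━━━━━━━━━━━━━━━━━━━┓━━━━━━┓━━━━━━━━━━━━━━━━━━
hec┃ DataTable         ┃      ┃or                
───┠───────────────────┨──────┨──────────────────
-] ┃Amount  │Email     ┃      ┃  FC 5c bb 89 89 8
 [-┃────────┼──────────┃      ┃  1d 76 83 f8 30 f
   ┃$2412.53│bob29@mail┃      ┃  6b f0 26 ef 32 7
   ┃$983.64 │bob56@mail┃      ┃  3e 3c 67 4c bf 8
   ┃$2982.09│alice81@ma┃      ┃  4e 4e 4e 4e 4e 4
   ┃$3000.65│carol84@ma┃      ┃  f0 8b fa 2f e3 3
   ┃$795.63 │hank85@mai┃      ┃  58 6d 83 ec 45 4
   ┃$2660.19│dave9@mail┃      ┃  2b 21 61        
   ┃$4870.10│bob87@mail┃      ┃                  
   ┃$906.49 │alice48@ma┃      ┃                  
   ┃$3270.64│carol42@ma┃      ┃                  
 [-┃$3126.41│alice73@ma┃      ┃                  
   ┃$2134.27│frank56@ma┃      ┃                  


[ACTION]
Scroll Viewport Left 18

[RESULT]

┏━━━━━┏━━━━━━━━━━━━━━━━━━━┓━━━━━━┓━━━━━━━━━━━━━━━
┃ Chec┃ DataTable         ┃      ┃or             
┠─────┠───────────────────┨──────┨───────────────
┃>[-] ┃Amount  │Email     ┃      ┃  FC 5c bb 89 8
┃   [-┃────────┼──────────┃      ┃  1d 76 83 f8 3
┃     ┃$2412.53│bob29@mail┃      ┃  6b f0 26 ef 3
┃     ┃$983.64 │bob56@mail┃      ┃  3e 3c 67 4c b
┃     ┃$2982.09│alice81@ma┃      ┃  4e 4e 4e 4e 4
┃     ┃$3000.65│carol84@ma┃      ┃  f0 8b fa 2f e
┃     ┃$795.63 │hank85@mai┃      ┃  58 6d 83 ec 4
┃     ┃$2660.19│dave9@mail┃      ┃  2b 21 61     
┃     ┃$4870.10│bob87@mail┃      ┃               
┃     ┃$906.49 │alice48@ma┃      ┃               
┃     ┃$3270.64│carol42@ma┃      ┃               
┃   [-┃$3126.41│alice73@ma┃      ┃               
┃     ┃$2134.27│frank56@ma┃      ┃               


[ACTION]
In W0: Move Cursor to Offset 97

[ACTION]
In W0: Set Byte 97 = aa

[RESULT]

┏━━━━━┏━━━━━━━━━━━━━━━━━━━┓━━━━━━┓━━━━━━━━━━━━━━━
┃ Chec┃ DataTable         ┃      ┃or             
┠─────┠───────────────────┨──────┨───────────────
┃>[-] ┃Amount  │Email     ┃      ┃  fc 5c bb 89 8
┃   [-┃────────┼──────────┃      ┃  1d 76 83 f8 3
┃     ┃$2412.53│bob29@mail┃      ┃  6b f0 26 ef 3
┃     ┃$983.64 │bob56@mail┃      ┃  3e 3c 67 4c b
┃     ┃$2982.09│alice81@ma┃      ┃  4e 4e 4e 4e 4
┃     ┃$3000.65│carol84@ma┃      ┃  f0 8b fa 2f e
┃     ┃$795.63 │hank85@mai┃      ┃  58 AA 83 ec 4
┃     ┃$2660.19│dave9@mail┃      ┃  2b 21 61     
┃     ┃$4870.10│bob87@mail┃      ┃               
┃     ┃$906.49 │alice48@ma┃      ┃               
┃     ┃$3270.64│carol42@ma┃      ┃               
┃   [-┃$3126.41│alice73@ma┃      ┃               
┃     ┃$2134.27│frank56@ma┃      ┃               


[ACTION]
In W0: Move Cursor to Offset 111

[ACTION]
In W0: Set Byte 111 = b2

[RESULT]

┏━━━━━┏━━━━━━━━━━━━━━━━━━━┓━━━━━━┓━━━━━━━━━━━━━━━
┃ Chec┃ DataTable         ┃      ┃or             
┠─────┠───────────────────┨──────┨───────────────
┃>[-] ┃Amount  │Email     ┃      ┃  fc 5c bb 89 8
┃   [-┃────────┼──────────┃      ┃  1d 76 83 f8 3
┃     ┃$2412.53│bob29@mail┃      ┃  6b f0 26 ef 3
┃     ┃$983.64 │bob56@mail┃      ┃  3e 3c 67 4c b
┃     ┃$2982.09│alice81@ma┃      ┃  4e 4e 4e 4e 4
┃     ┃$3000.65│carol84@ma┃      ┃  f0 8b fa 2f e
┃     ┃$795.63 │hank85@mai┃      ┃  58 aa 83 ec 4
┃     ┃$2660.19│dave9@mail┃      ┃  2b 21 61     
┃     ┃$4870.10│bob87@mail┃      ┃               
┃     ┃$906.49 │alice48@ma┃      ┃               
┃     ┃$3270.64│carol42@ma┃      ┃               
┃   [-┃$3126.41│alice73@ma┃      ┃               
┃     ┃$2134.27│frank56@ma┃      ┃               


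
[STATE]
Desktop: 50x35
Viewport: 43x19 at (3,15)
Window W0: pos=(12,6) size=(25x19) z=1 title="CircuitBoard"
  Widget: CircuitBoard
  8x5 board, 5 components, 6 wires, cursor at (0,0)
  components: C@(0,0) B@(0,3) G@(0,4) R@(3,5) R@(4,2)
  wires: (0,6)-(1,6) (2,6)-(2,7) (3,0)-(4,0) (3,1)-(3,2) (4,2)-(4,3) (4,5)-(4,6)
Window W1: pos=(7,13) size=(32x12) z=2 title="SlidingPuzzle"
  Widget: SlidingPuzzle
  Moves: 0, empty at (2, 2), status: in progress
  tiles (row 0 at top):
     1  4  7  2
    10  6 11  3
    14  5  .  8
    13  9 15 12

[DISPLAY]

    ┠──────────────────────────────┨       
    ┃┌────┬────┬────┬────┐         ┃       
    ┃│  1 │  4 │  7 │  2 │         ┃       
    ┃├────┼────┼────┼────┤         ┃       
    ┃│ 10 │  6 │ 11 │  3 │         ┃       
    ┃├────┼────┼────┼────┤         ┃       
    ┃│ 14 │  5 │    │  8 │         ┃       
    ┃├────┼────┼────┼────┤         ┃       
    ┃│ 13 │  9 │ 15 │ 12 │         ┃       
    ┗━━━━━━━━━━━━━━━━━━━━━━━━━━━━━━┛       
                                           
                                           
                                           
                                           
                                           
                                           
                                           
                                           
                                           


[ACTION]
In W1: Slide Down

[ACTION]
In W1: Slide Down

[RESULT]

    ┠──────────────────────────────┨       
    ┃┌────┬────┬────┬────┐         ┃       
    ┃│  1 │  4 │    │  2 │         ┃       
    ┃├────┼────┼────┼────┤         ┃       
    ┃│ 10 │  6 │  7 │  3 │         ┃       
    ┃├────┼────┼────┼────┤         ┃       
    ┃│ 14 │  5 │ 11 │  8 │         ┃       
    ┃├────┼────┼────┼────┤         ┃       
    ┃│ 13 │  9 │ 15 │ 12 │         ┃       
    ┗━━━━━━━━━━━━━━━━━━━━━━━━━━━━━━┛       
                                           
                                           
                                           
                                           
                                           
                                           
                                           
                                           
                                           


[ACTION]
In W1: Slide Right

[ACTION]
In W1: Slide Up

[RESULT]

    ┠──────────────────────────────┨       
    ┃┌────┬────┬────┬────┐         ┃       
    ┃│  1 │  6 │  4 │  2 │         ┃       
    ┃├────┼────┼────┼────┤         ┃       
    ┃│ 10 │    │  7 │  3 │         ┃       
    ┃├────┼────┼────┼────┤         ┃       
    ┃│ 14 │  5 │ 11 │  8 │         ┃       
    ┃├────┼────┼────┼────┤         ┃       
    ┃│ 13 │  9 │ 15 │ 12 │         ┃       
    ┗━━━━━━━━━━━━━━━━━━━━━━━━━━━━━━┛       
                                           
                                           
                                           
                                           
                                           
                                           
                                           
                                           
                                           


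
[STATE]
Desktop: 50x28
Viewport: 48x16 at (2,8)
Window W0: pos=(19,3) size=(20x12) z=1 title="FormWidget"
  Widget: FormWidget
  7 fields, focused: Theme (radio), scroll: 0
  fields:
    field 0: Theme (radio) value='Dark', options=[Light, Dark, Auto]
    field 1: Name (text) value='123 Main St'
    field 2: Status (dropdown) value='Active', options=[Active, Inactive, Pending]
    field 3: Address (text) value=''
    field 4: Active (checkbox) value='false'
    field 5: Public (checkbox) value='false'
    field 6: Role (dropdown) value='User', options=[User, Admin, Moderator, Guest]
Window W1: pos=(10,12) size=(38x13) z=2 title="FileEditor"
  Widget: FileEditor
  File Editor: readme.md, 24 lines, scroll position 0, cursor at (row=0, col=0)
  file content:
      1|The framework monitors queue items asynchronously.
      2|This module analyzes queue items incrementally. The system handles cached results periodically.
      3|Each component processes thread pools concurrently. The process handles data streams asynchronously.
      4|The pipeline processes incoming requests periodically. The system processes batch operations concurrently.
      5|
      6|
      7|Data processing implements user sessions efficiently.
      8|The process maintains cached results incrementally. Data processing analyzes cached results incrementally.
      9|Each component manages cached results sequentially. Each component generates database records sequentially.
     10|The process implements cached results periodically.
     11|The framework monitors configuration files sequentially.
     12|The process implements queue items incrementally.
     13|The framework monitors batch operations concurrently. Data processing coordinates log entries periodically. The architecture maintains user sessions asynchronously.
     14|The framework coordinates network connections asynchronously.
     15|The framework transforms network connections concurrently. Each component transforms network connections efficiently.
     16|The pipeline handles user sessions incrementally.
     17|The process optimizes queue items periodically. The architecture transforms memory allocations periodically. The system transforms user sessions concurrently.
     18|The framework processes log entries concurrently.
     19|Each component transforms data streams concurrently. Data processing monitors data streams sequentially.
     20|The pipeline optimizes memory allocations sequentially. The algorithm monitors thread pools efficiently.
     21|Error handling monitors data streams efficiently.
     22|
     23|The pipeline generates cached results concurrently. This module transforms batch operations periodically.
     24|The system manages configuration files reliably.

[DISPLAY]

                 ┃  Status:     [A▼]┃           
                 ┃  Address:    [  ]┃           
                 ┃  Active:     [ ] ┃           
                 ┃  Public:     [ ] ┃           
        ┏━━━━━━━━━━━━━━━━━━━━━━━━━━━━━━━━━━━━┓  
        ┃ FileEditor                         ┃  
        ┠────────────────────────────────────┨  
        ┃█he framework monitors queue items ▲┃  
        ┃This module analyzes queue items in█┃  
        ┃Each component processes thread poo░┃  
        ┃The pipeline processes incoming req░┃  
        ┃                                   ░┃  
        ┃                                   ░┃  
        ┃Data processing implements user ses░┃  
        ┃The process maintains cached result░┃  
        ┃Each component manages cached resul▼┃  


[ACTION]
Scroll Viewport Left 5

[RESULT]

                   ┃  Status:     [A▼]┃         
                   ┃  Address:    [  ]┃         
                   ┃  Active:     [ ] ┃         
                   ┃  Public:     [ ] ┃         
          ┏━━━━━━━━━━━━━━━━━━━━━━━━━━━━━━━━━━━━┓
          ┃ FileEditor                         ┃
          ┠────────────────────────────────────┨
          ┃█he framework monitors queue items ▲┃
          ┃This module analyzes queue items in█┃
          ┃Each component processes thread poo░┃
          ┃The pipeline processes incoming req░┃
          ┃                                   ░┃
          ┃                                   ░┃
          ┃Data processing implements user ses░┃
          ┃The process maintains cached result░┃
          ┃Each component manages cached resul▼┃


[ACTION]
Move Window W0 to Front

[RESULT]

                   ┃  Status:     [A▼]┃         
                   ┃  Address:    [  ]┃         
                   ┃  Active:     [ ] ┃         
                   ┃  Public:     [ ] ┃         
          ┏━━━━━━━━┃  Role:       [U▼]┃━━━━━━━━┓
          ┃ FileEdi┃                  ┃        ┃
          ┠────────┗━━━━━━━━━━━━━━━━━━┛────────┨
          ┃█he framework monitors queue items ▲┃
          ┃This module analyzes queue items in█┃
          ┃Each component processes thread poo░┃
          ┃The pipeline processes incoming req░┃
          ┃                                   ░┃
          ┃                                   ░┃
          ┃Data processing implements user ses░┃
          ┃The process maintains cached result░┃
          ┃Each component manages cached resul▼┃


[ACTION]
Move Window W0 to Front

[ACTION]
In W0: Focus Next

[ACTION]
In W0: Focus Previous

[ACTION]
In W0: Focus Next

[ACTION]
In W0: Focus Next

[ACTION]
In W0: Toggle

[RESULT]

                   ┃> Status:     [A▼]┃         
                   ┃  Address:    [  ]┃         
                   ┃  Active:     [ ] ┃         
                   ┃  Public:     [ ] ┃         
          ┏━━━━━━━━┃  Role:       [U▼]┃━━━━━━━━┓
          ┃ FileEdi┃                  ┃        ┃
          ┠────────┗━━━━━━━━━━━━━━━━━━┛────────┨
          ┃█he framework monitors queue items ▲┃
          ┃This module analyzes queue items in█┃
          ┃Each component processes thread poo░┃
          ┃The pipeline processes incoming req░┃
          ┃                                   ░┃
          ┃                                   ░┃
          ┃Data processing implements user ses░┃
          ┃The process maintains cached result░┃
          ┃Each component manages cached resul▼┃
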